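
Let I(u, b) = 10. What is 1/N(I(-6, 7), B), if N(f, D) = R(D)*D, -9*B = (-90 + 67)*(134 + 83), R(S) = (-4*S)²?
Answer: 729/1989219428336 ≈ 3.6648e-10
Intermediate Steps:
R(S) = 16*S²
B = 4991/9 (B = -(-90 + 67)*(134 + 83)/9 = -(-23)*217/9 = -⅑*(-4991) = 4991/9 ≈ 554.56)
N(f, D) = 16*D³ (N(f, D) = (16*D²)*D = 16*D³)
1/N(I(-6, 7), B) = 1/(16*(4991/9)³) = 1/(16*(124326214271/729)) = 1/(1989219428336/729) = 729/1989219428336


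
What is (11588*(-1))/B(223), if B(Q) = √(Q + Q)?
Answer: -5794*√446/223 ≈ -548.71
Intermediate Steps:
B(Q) = √2*√Q (B(Q) = √(2*Q) = √2*√Q)
(11588*(-1))/B(223) = (11588*(-1))/((√2*√223)) = -11588*√446/446 = -5794*√446/223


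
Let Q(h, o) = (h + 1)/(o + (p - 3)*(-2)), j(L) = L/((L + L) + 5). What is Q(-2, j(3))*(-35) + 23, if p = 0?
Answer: 1972/69 ≈ 28.580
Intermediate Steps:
j(L) = L/(5 + 2*L) (j(L) = L/(2*L + 5) = L/(5 + 2*L))
Q(h, o) = (1 + h)/(6 + o) (Q(h, o) = (h + 1)/(o + (0 - 3)*(-2)) = (1 + h)/(o - 3*(-2)) = (1 + h)/(o + 6) = (1 + h)/(6 + o))
Q(-2, j(3))*(-35) + 23 = ((1 - 2)/(6 + 3/(5 + 2*3)))*(-35) + 23 = (-1/(6 + 3/(5 + 6)))*(-35) + 23 = (-1/(6 + 3/11))*(-35) + 23 = (-1/(69/11))*(-35) + 23 = ((11/69)*(-1))*(-35) + 23 = -11/69*(-35) + 23 = 385/69 + 23 = 1972/69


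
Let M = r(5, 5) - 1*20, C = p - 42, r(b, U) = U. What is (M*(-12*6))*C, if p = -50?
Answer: -99360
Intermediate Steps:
C = -92 (C = -50 - 42 = -92)
M = -15 (M = 5 - 1*20 = 5 - 20 = -15)
(M*(-12*6))*C = -(-180)*6*(-92) = -15*(-72)*(-92) = 1080*(-92) = -99360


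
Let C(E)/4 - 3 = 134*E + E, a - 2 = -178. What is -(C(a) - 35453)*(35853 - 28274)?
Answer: 988915499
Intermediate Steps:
a = -176 (a = 2 - 178 = -176)
C(E) = 12 + 540*E (C(E) = 12 + 4*(134*E + E) = 12 + 4*(135*E) = 12 + 540*E)
-(C(a) - 35453)*(35853 - 28274) = -((12 + 540*(-176)) - 35453)*(35853 - 28274) = -((12 - 95040) - 35453)*7579 = -(-95028 - 35453)*7579 = -(-130481)*7579 = -1*(-988915499) = 988915499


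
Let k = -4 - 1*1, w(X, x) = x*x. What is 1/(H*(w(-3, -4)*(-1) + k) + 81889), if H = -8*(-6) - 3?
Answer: 1/80944 ≈ 1.2354e-5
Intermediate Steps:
w(X, x) = x²
H = 45 (H = 48 - 3 = 45)
k = -5 (k = -4 - 1 = -5)
1/(H*(w(-3, -4)*(-1) + k) + 81889) = 1/(45*((-4)²*(-1) - 5) + 81889) = 1/(45*(16*(-1) - 5) + 81889) = 1/(45*(-16 - 5) + 81889) = 1/(45*(-21) + 81889) = 1/(-945 + 81889) = 1/80944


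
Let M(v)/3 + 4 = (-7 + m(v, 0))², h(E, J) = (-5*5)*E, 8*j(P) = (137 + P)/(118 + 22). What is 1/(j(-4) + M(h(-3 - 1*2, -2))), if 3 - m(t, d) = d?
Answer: 160/5779 ≈ 0.027686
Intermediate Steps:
m(t, d) = 3 - d
j(P) = 137/1120 + P/1120 (j(P) = ((137 + P)/(118 + 22))/8 = ((137 + P)/140)/8 = ((137 + P)*(1/140))/8 = (137/140 + P/140)/8 = 137/1120 + P/1120)
h(E, J) = -25*E
M(v) = 36 (M(v) = -12 + 3*(-7 + (3 - 1*0))² = -12 + 3*(-7 + (3 + 0))² = -12 + 3*(-7 + 3)² = -12 + 3*(-4)² = -12 + 3*16 = -12 + 48 = 36)
1/(j(-4) + M(h(-3 - 1*2, -2))) = 1/((137/1120 + (1/1120)*(-4)) + 36) = 1/((137/1120 - 1/280) + 36) = 1/(19/160 + 36) = 1/(5779/160) = 160/5779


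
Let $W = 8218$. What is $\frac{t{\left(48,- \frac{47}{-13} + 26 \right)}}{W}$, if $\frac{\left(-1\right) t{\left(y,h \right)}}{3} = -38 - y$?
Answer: $\frac{129}{4109} \approx 0.031394$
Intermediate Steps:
$t{\left(y,h \right)} = 114 + 3 y$ ($t{\left(y,h \right)} = - 3 \left(-38 - y\right) = 114 + 3 y$)
$\frac{t{\left(48,- \frac{47}{-13} + 26 \right)}}{W} = \frac{114 + 3 \cdot 48}{8218} = \left(114 + 144\right) \frac{1}{8218} = 258 \cdot \frac{1}{8218} = \frac{129}{4109}$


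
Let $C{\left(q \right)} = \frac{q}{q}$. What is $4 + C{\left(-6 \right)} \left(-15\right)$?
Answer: $-11$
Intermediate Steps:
$C{\left(q \right)} = 1$
$4 + C{\left(-6 \right)} \left(-15\right) = 4 + 1 \left(-15\right) = 4 - 15 = -11$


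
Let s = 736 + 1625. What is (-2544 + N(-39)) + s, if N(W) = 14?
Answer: -169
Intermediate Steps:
s = 2361
(-2544 + N(-39)) + s = (-2544 + 14) + 2361 = -2530 + 2361 = -169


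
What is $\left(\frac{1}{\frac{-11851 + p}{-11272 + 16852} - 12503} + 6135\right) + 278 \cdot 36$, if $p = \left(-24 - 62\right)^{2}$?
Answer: $\frac{25029253229}{1550471} \approx 16143.0$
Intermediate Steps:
$p = 7396$ ($p = \left(-86\right)^{2} = 7396$)
$\left(\frac{1}{\frac{-11851 + p}{-11272 + 16852} - 12503} + 6135\right) + 278 \cdot 36 = \left(\frac{1}{\frac{-11851 + 7396}{-11272 + 16852} - 12503} + 6135\right) + 278 \cdot 36 = \left(\frac{1}{- \frac{4455}{5580} - 12503} + 6135\right) + 10008 = \left(\frac{1}{\left(-4455\right) \frac{1}{5580} - 12503} + 6135\right) + 10008 = \left(\frac{1}{- \frac{99}{124} - 12503} + 6135\right) + 10008 = \left(\frac{1}{- \frac{1550471}{124}} + 6135\right) + 10008 = \left(- \frac{124}{1550471} + 6135\right) + 10008 = \frac{9512139461}{1550471} + 10008 = \frac{25029253229}{1550471}$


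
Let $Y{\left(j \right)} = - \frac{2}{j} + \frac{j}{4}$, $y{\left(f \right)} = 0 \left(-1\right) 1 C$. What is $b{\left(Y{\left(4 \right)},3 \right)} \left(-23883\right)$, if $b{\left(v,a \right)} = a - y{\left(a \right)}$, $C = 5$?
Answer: $-71649$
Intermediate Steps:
$y{\left(f \right)} = 0$ ($y{\left(f \right)} = 0 \left(-1\right) 1 \cdot 5 = 0 \cdot 1 \cdot 5 = 0 \cdot 5 = 0$)
$Y{\left(j \right)} = - \frac{2}{j} + \frac{j}{4}$ ($Y{\left(j \right)} = - \frac{2}{j} + j \frac{1}{4} = - \frac{2}{j} + \frac{j}{4}$)
$b{\left(v,a \right)} = a$ ($b{\left(v,a \right)} = a - 0 = a + 0 = a$)
$b{\left(Y{\left(4 \right)},3 \right)} \left(-23883\right) = 3 \left(-23883\right) = -71649$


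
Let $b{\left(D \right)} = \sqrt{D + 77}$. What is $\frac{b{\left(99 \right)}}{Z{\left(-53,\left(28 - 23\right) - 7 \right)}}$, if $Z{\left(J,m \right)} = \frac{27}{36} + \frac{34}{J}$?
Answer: $\frac{848 \sqrt{11}}{23} \approx 122.28$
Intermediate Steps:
$Z{\left(J,m \right)} = \frac{3}{4} + \frac{34}{J}$ ($Z{\left(J,m \right)} = 27 \cdot \frac{1}{36} + \frac{34}{J} = \frac{3}{4} + \frac{34}{J}$)
$b{\left(D \right)} = \sqrt{77 + D}$
$\frac{b{\left(99 \right)}}{Z{\left(-53,\left(28 - 23\right) - 7 \right)}} = \frac{\sqrt{77 + 99}}{\frac{3}{4} + \frac{34}{-53}} = \frac{\sqrt{176}}{\frac{3}{4} + 34 \left(- \frac{1}{53}\right)} = \frac{4 \sqrt{11}}{\frac{3}{4} - \frac{34}{53}} = \frac{4 \sqrt{11}}{\frac{23}{212}} = 4 \sqrt{11} \cdot \frac{212}{23} = \frac{848 \sqrt{11}}{23}$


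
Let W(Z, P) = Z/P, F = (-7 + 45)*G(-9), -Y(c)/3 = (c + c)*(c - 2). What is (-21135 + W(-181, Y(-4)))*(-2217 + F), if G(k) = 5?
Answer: 6168685993/144 ≈ 4.2838e+7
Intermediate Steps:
Y(c) = -6*c*(-2 + c) (Y(c) = -3*(c + c)*(c - 2) = -3*2*c*(-2 + c) = -6*c*(-2 + c))
F = 190 (F = (-7 + 45)*5 = 38*5 = 190)
(-21135 + W(-181, Y(-4)))*(-2217 + F) = (-21135 - 181*(-1/(24*(2 - 1*(-4)))))*(-2217 + 190) = (-21135 - 181*(-1/(24*(2 + 4))))*(-2027) = (-21135 - 181/(6*(-4)*6))*(-2027) = (-21135 - 181/(-144))*(-2027) = (-21135 - 181*(-1/144))*(-2027) = (-21135 + 181/144)*(-2027) = -3043259/144*(-2027) = 6168685993/144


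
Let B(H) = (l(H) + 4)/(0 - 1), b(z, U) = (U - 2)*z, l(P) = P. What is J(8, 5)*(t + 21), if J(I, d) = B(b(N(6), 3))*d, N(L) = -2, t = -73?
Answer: 520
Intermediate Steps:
b(z, U) = z*(-2 + U) (b(z, U) = (-2 + U)*z = z*(-2 + U))
B(H) = -4 - H (B(H) = (H + 4)/(0 - 1) = (4 + H)/(-1) = (4 + H)*(-1) = -4 - H)
J(I, d) = -2*d (J(I, d) = (-4 - (-2)*(-2 + 3))*d = (-4 - (-2))*d = (-4 - 1*(-2))*d = (-4 + 2)*d = -2*d)
J(8, 5)*(t + 21) = (-2*5)*(-73 + 21) = -10*(-52) = 520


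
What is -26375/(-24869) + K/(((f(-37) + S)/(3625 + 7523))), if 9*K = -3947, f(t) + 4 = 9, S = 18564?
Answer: -363285644063/1385377383 ≈ -262.23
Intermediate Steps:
f(t) = 5 (f(t) = -4 + 9 = 5)
K = -3947/9 (K = (⅑)*(-3947) = -3947/9 ≈ -438.56)
-26375/(-24869) + K/(((f(-37) + S)/(3625 + 7523))) = -26375/(-24869) - 3947*(3625 + 7523)/(5 + 18564)/9 = -26375*(-1/24869) - 3947/(9*(18569/11148)) = 26375/24869 - 3947/(9*(18569*(1/11148))) = 26375/24869 - 3947/(9*18569/11148) = 26375/24869 - 3947/9*11148/18569 = 26375/24869 - 14667052/55707 = -363285644063/1385377383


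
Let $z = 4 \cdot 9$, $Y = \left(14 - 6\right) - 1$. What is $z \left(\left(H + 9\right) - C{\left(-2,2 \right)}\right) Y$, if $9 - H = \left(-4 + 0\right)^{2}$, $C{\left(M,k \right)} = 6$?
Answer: $-1008$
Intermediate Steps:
$Y = 7$ ($Y = 8 - 1 = 7$)
$H = -7$ ($H = 9 - \left(-4 + 0\right)^{2} = 9 - \left(-4\right)^{2} = 9 - 16 = -7$)
$z = 36$
$z \left(\left(H + 9\right) - C{\left(-2,2 \right)}\right) Y = 36 \left(\left(-7 + 9\right) - 6\right) 7 = 36 \left(2 - 6\right) 7 = 36 \left(-4\right) 7 = \left(-144\right) 7 = -1008$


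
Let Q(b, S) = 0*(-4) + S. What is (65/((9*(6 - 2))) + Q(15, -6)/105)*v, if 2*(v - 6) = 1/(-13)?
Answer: 68293/6552 ≈ 10.423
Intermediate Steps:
Q(b, S) = S (Q(b, S) = 0 + S = S)
v = 155/26 (v = 6 + (½)/(-13) = 6 + (½)*(-1/13) = 6 - 1/26 = 155/26 ≈ 5.9615)
(65/((9*(6 - 2))) + Q(15, -6)/105)*v = (65/((9*(6 - 2))) - 6/105)*(155/26) = (65/((9*4)) - 6*1/105)*(155/26) = (65/36 - 2/35)*(155/26) = (2203/1260)*(155/26) = 68293/6552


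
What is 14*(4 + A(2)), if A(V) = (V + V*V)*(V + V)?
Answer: 392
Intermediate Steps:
A(V) = 2*V*(V + V²) (A(V) = (V + V²)*(2*V) = 2*V*(V + V²))
14*(4 + A(2)) = 14*(4 + 2*2²*(1 + 2)) = 14*(4 + 2*4*3) = 14*(4 + 24) = 14*28 = 392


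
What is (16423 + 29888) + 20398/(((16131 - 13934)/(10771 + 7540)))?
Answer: 475253045/2197 ≈ 2.1632e+5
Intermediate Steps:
(16423 + 29888) + 20398/(((16131 - 13934)/(10771 + 7540))) = 46311 + 20398/((2197/18311)) = 46311 + 20398/((2197*(1/18311))) = 46311 + 20398/(2197/18311) = 46311 + 20398*(18311/2197) = 46311 + 373507778/2197 = 475253045/2197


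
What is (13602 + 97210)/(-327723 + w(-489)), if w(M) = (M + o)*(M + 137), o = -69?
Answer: -110812/131307 ≈ -0.84391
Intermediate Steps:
w(M) = (-69 + M)*(137 + M) (w(M) = (M - 69)*(M + 137) = (-69 + M)*(137 + M))
(13602 + 97210)/(-327723 + w(-489)) = (13602 + 97210)/(-327723 + (-9453 + (-489)² + 68*(-489))) = 110812/(-327723 + (-9453 + 239121 - 33252)) = 110812/(-327723 + 196416) = 110812/(-131307) = 110812*(-1/131307) = -110812/131307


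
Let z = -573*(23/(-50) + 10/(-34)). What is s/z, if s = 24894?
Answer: 7053300/122431 ≈ 57.610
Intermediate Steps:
z = 367293/850 (z = -573*(23*(-1/50) + 10*(-1/34)) = -573*(-23/50 - 5/17) = -573*(-641/850) = 367293/850 ≈ 432.11)
s/z = 24894/(367293/850) = 24894*(850/367293) = 7053300/122431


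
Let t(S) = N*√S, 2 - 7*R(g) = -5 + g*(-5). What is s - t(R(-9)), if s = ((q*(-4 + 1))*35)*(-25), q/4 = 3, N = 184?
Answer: 31500 - 184*I*√266/7 ≈ 31500.0 - 428.71*I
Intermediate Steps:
q = 12 (q = 4*3 = 12)
R(g) = 1 + 5*g/7 (R(g) = 2/7 - (-5 + g*(-5))/7 = 2/7 - (-5 - 5*g)/7 = 2/7 + (5/7 + 5*g/7) = 1 + 5*g/7)
s = 31500 (s = ((12*(-4 + 1))*35)*(-25) = ((12*(-3))*35)*(-25) = -36*35*(-25) = -1260*(-25) = 31500)
t(S) = 184*√S
s - t(R(-9)) = 31500 - 184*√(1 + (5/7)*(-9)) = 31500 - 184*√(1 - 45/7) = 31500 - 184*√(-38/7) = 31500 - 184*I*√266/7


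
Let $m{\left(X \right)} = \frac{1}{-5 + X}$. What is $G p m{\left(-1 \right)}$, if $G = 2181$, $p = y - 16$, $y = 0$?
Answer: $5816$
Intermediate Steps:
$p = -16$ ($p = 0 - 16 = -16$)
$G p m{\left(-1 \right)} = 2181 \left(- \frac{16}{-5 - 1}\right) = 2181 \left(- \frac{16}{-6}\right) = 2181 \left(\left(-16\right) \left(- \frac{1}{6}\right)\right) = 2181 \cdot \frac{8}{3} = 5816$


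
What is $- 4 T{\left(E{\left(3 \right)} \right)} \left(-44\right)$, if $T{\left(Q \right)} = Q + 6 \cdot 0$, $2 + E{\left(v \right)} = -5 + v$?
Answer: $-704$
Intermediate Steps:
$E{\left(v \right)} = -7 + v$ ($E{\left(v \right)} = -2 + \left(-5 + v\right) = -7 + v$)
$T{\left(Q \right)} = Q$ ($T{\left(Q \right)} = Q + 0 = Q$)
$- 4 T{\left(E{\left(3 \right)} \right)} \left(-44\right) = - 4 \left(-7 + 3\right) \left(-44\right) = \left(-4\right) \left(-4\right) \left(-44\right) = 16 \left(-44\right) = -704$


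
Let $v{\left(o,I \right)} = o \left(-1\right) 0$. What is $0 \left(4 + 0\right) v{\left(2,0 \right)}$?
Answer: $0$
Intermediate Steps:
$v{\left(o,I \right)} = 0$ ($v{\left(o,I \right)} = - o 0 = 0$)
$0 \left(4 + 0\right) v{\left(2,0 \right)} = 0 \left(4 + 0\right) 0 = 0 \cdot 4 \cdot 0 = 0 \cdot 0 = 0$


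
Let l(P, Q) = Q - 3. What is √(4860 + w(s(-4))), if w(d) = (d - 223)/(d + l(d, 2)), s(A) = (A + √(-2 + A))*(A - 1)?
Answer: √((92137 - 24305*I*√6)/(19 - 5*I*√6)) ≈ 69.662 - 0.0382*I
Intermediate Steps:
l(P, Q) = -3 + Q
s(A) = (-1 + A)*(A + √(-2 + A)) (s(A) = (A + √(-2 + A))*(-1 + A) = (-1 + A)*(A + √(-2 + A)))
w(d) = (-223 + d)/(-1 + d) (w(d) = (d - 223)/(d + (-3 + 2)) = (-223 + d)/(d - 1) = (-223 + d)/(-1 + d))
√(4860 + w(s(-4))) = √(4860 + (-223 + ((-4)² - 1*(-4) - √(-2 - 4) - 4*√(-2 - 4)))/(-1 + ((-4)² - 1*(-4) - √(-2 - 4) - 4*√(-2 - 4)))) = √(4860 + (-223 + (16 + 4 - √(-6) - 4*I*√6))/(-1 + (16 + 4 - √(-6) - 4*I*√6))) = √(4860 + (-223 + (16 + 4 - I*√6 - 4*I*√6))/(-1 + (16 + 4 - I*√6 - 4*I*√6))) = √(4860 + (-223 + (20 - 5*I*√6))/(-1 + (20 - 5*I*√6))) = √(4860 + (-203 - 5*I*√6)/(19 - 5*I*√6))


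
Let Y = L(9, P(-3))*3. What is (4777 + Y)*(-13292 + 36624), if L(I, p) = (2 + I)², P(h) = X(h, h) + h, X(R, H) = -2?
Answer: 119926480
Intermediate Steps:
P(h) = -2 + h
Y = 363 (Y = (2 + 9)²*3 = 11²*3 = 121*3 = 363)
(4777 + Y)*(-13292 + 36624) = (4777 + 363)*(-13292 + 36624) = 5140*23332 = 119926480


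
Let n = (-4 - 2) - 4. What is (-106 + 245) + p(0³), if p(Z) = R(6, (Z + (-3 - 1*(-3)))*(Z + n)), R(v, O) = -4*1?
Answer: 135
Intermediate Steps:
n = -10 (n = -6 - 4 = -10)
R(v, O) = -4
p(Z) = -4
(-106 + 245) + p(0³) = (-106 + 245) - 4 = 139 - 4 = 135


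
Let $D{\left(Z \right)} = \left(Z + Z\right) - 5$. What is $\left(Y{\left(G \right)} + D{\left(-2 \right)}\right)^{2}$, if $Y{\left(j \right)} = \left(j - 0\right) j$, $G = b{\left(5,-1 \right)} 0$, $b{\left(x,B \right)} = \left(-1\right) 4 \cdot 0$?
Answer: $81$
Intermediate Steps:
$D{\left(Z \right)} = -5 + 2 Z$ ($D{\left(Z \right)} = 2 Z - 5 = -5 + 2 Z$)
$b{\left(x,B \right)} = 0$ ($b{\left(x,B \right)} = \left(-4\right) 0 = 0$)
$G = 0$ ($G = 0 \cdot 0 = 0$)
$Y{\left(j \right)} = j^{2}$ ($Y{\left(j \right)} = \left(j + 0\right) j = j j = j^{2}$)
$\left(Y{\left(G \right)} + D{\left(-2 \right)}\right)^{2} = \left(0^{2} + \left(-5 + 2 \left(-2\right)\right)\right)^{2} = \left(0 - 9\right)^{2} = \left(-9\right)^{2} = 81$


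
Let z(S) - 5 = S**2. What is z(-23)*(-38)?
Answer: -20292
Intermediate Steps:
z(S) = 5 + S**2
z(-23)*(-38) = (5 + (-23)**2)*(-38) = (5 + 529)*(-38) = 534*(-38) = -20292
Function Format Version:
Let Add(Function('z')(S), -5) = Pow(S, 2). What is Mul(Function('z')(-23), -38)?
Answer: -20292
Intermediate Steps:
Function('z')(S) = Add(5, Pow(S, 2))
Mul(Function('z')(-23), -38) = Mul(Add(5, Pow(-23, 2)), -38) = Mul(Add(5, 529), -38) = Mul(534, -38) = -20292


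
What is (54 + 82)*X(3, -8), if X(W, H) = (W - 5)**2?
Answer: 544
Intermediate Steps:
X(W, H) = (-5 + W)**2
(54 + 82)*X(3, -8) = (54 + 82)*(-5 + 3)**2 = 136*(-2)**2 = 136*4 = 544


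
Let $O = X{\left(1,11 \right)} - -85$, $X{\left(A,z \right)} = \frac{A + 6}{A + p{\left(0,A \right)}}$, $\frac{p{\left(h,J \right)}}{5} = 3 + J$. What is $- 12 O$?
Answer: $-1024$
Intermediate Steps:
$p{\left(h,J \right)} = 15 + 5 J$ ($p{\left(h,J \right)} = 5 \left(3 + J\right) = 15 + 5 J$)
$X{\left(A,z \right)} = \frac{6 + A}{15 + 6 A}$ ($X{\left(A,z \right)} = \frac{A + 6}{A + \left(15 + 5 A\right)} = \frac{6 + A}{15 + 6 A}$)
$O = \frac{256}{3}$ ($O = \frac{6 + 1}{3 \left(5 + 2 \cdot 1\right)} - -85 = \frac{1}{3} \frac{1}{5 + 2} \cdot 7 + 85 = \frac{1}{3} \cdot \frac{1}{7} \cdot 7 + 85 = \frac{1}{3} + 85 = \frac{256}{3} \approx 85.333$)
$- 12 O = \left(-12\right) \frac{256}{3} = -1024$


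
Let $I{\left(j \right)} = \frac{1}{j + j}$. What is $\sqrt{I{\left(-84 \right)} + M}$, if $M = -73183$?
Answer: $\frac{i \sqrt{516379290}}{84} \approx 270.52 i$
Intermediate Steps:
$I{\left(j \right)} = \frac{1}{2 j}$
$\sqrt{I{\left(-84 \right)} + M} = \sqrt{\frac{1}{2 \left(-84\right)} - 73183} = \sqrt{\frac{1}{2} \left(- \frac{1}{84}\right) - 73183} = \sqrt{- \frac{1}{168} - 73183} = \sqrt{- \frac{12294745}{168}} = \frac{i \sqrt{516379290}}{84}$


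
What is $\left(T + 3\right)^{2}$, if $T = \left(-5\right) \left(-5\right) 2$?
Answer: $2809$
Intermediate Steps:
$T = 50$ ($T = 25 \cdot 2 = 50$)
$\left(T + 3\right)^{2} = \left(50 + 3\right)^{2} = 53^{2} = 2809$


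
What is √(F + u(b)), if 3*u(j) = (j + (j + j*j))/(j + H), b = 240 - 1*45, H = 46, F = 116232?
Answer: 7*√137835853/241 ≈ 341.01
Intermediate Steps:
b = 195 (b = 240 - 45 = 195)
u(j) = (j² + 2*j)/(3*(46 + j)) (u(j) = ((j + (j + j*j))/(j + 46))/3 = ((j + (j + j²))/(46 + j))/3 = ((j² + 2*j)/(46 + j))/3 = (j² + 2*j)/(3*(46 + j)))
√(F + u(b)) = √(116232 + (⅓)*195*(2 + 195)/(46 + 195)) = √(116232 + (⅓)*195*197/241) = √(116232 + (⅓)*195*(1/241)*197) = √(116232 + 12805/241) = √(28024717/241) = 7*√137835853/241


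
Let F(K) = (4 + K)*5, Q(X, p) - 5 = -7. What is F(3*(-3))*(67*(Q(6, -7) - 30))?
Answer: 53600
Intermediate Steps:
Q(X, p) = -2 (Q(X, p) = 5 - 7 = -2)
F(K) = 20 + 5*K
F(3*(-3))*(67*(Q(6, -7) - 30)) = (20 + 5*(3*(-3)))*(67*(-2 - 30)) = (20 + 5*(-9))*(67*(-32)) = (20 - 45)*(-2144) = -25*(-2144) = 53600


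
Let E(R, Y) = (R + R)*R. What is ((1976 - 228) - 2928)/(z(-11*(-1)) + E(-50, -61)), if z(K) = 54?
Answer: -590/2527 ≈ -0.23348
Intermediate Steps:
E(R, Y) = 2*R**2 (E(R, Y) = (2*R)*R = 2*R**2)
((1976 - 228) - 2928)/(z(-11*(-1)) + E(-50, -61)) = ((1976 - 228) - 2928)/(54 + 2*(-50)**2) = (1748 - 2928)/(54 + 2*2500) = -1180/(54 + 5000) = -1180/5054 = -1180*1/5054 = -590/2527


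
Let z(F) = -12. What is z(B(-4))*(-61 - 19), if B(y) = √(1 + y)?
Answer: 960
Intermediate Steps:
z(B(-4))*(-61 - 19) = -12*(-61 - 19) = -12*(-80) = 960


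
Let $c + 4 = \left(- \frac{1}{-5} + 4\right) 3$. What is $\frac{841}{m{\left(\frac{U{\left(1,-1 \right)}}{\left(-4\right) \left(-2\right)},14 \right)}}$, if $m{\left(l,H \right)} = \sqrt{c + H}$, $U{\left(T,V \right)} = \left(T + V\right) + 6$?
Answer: $\frac{841 \sqrt{565}}{113} \approx 176.91$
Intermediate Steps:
$c = \frac{43}{5}$ ($c = -4 + \left(- \frac{1}{-5} + 4\right) 3 = -4 + \left(\left(-1\right) \left(- \frac{1}{5}\right) + 4\right) 3 = -4 + \left(\frac{1}{5} + 4\right) 3 = -4 + \frac{21}{5} \cdot 3 = -4 + \frac{63}{5} = \frac{43}{5} \approx 8.6$)
$U{\left(T,V \right)} = 6 + T + V$
$m{\left(l,H \right)} = \sqrt{\frac{43}{5} + H}$
$\frac{841}{m{\left(\frac{U{\left(1,-1 \right)}}{\left(-4\right) \left(-2\right)},14 \right)}} = \frac{841}{\frac{1}{5} \sqrt{215 + 25 \cdot 14}} = \frac{841}{\frac{1}{5} \sqrt{215 + 350}} = \frac{841}{\frac{1}{5} \sqrt{565}} = 841 \frac{\sqrt{565}}{113} = \frac{841 \sqrt{565}}{113}$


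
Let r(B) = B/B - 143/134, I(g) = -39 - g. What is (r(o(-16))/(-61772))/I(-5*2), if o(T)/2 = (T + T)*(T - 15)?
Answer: -9/240045992 ≈ -3.7493e-8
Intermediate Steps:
o(T) = 4*T*(-15 + T) (o(T) = 2*((T + T)*(T - 15)) = 2*((2*T)*(-15 + T)) = 2*(2*T*(-15 + T)) = 4*T*(-15 + T))
r(B) = -9/134 (r(B) = 1 - 143*1/134 = 1 - 143/134 = -9/134)
(r(o(-16))/(-61772))/I(-5*2) = (-9/134/(-61772))/(-39 - (-5)*2) = (-9/134*(-1/61772))/(-39 - 1*(-10)) = 9/(8277448*(-39 + 10)) = (9/8277448)/(-29) = (9/8277448)*(-1/29) = -9/240045992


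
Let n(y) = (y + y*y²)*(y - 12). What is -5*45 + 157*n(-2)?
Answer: 21755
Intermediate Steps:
n(y) = (-12 + y)*(y + y³) (n(y) = (y + y³)*(-12 + y) = (-12 + y)*(y + y³))
-5*45 + 157*n(-2) = -5*45 + 157*(-2*(-12 - 2 + (-2)³ - 12*(-2)²)) = -225 + 157*(-2*(-12 - 2 - 8 - 12*4)) = -225 + 157*(-2*(-12 - 2 - 8 - 48)) = -225 + 157*(-2*(-70)) = -225 + 157*140 = -225 + 21980 = 21755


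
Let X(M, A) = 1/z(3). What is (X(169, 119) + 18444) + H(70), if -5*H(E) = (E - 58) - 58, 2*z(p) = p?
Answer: 276808/15 ≈ 18454.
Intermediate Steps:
z(p) = p/2
H(E) = 116/5 - E/5 (H(E) = -((E - 58) - 58)/5 = -((-58 + E) - 58)/5 = -(-116 + E)/5 = 116/5 - E/5)
X(M, A) = 2/3 (X(M, A) = 1/((1/2)*3) = 1/(3/2) = 2/3)
(X(169, 119) + 18444) + H(70) = (2/3 + 18444) + (116/5 - 1/5*70) = 55334/3 + (116/5 - 14) = 55334/3 + 46/5 = 276808/15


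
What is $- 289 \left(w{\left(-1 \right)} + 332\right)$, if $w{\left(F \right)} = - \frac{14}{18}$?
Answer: $- \frac{861509}{9} \approx -95723.0$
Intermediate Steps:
$w{\left(F \right)} = - \frac{7}{9}$ ($w{\left(F \right)} = \left(-14\right) \frac{1}{18} = - \frac{7}{9}$)
$- 289 \left(w{\left(-1 \right)} + 332\right) = - 289 \left(- \frac{7}{9} + 332\right) = \left(-289\right) \frac{2981}{9} = - \frac{861509}{9}$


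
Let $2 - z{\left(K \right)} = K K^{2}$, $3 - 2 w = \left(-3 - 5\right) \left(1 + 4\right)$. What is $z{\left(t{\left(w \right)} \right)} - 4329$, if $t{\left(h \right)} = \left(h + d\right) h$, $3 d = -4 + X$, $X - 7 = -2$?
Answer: $- \frac{178746448193}{1728} \approx -1.0344 \cdot 10^{8}$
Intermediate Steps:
$X = 5$ ($X = 7 - 2 = 5$)
$d = \frac{1}{3}$ ($d = \frac{-4 + 5}{3} = \frac{1}{3} \cdot 1 = \frac{1}{3} \approx 0.33333$)
$w = \frac{43}{2}$ ($w = \frac{3}{2} - \frac{\left(-3 - 5\right) \left(1 + 4\right)}{2} = \frac{3}{2} - \frac{\left(-8\right) 5}{2} = \frac{3}{2} - -20 = \frac{3}{2} + 20 = \frac{43}{2} \approx 21.5$)
$t{\left(h \right)} = h \left(\frac{1}{3} + h\right)$ ($t{\left(h \right)} = \left(h + \frac{1}{3}\right) h = \left(\frac{1}{3} + h\right) h = h \left(\frac{1}{3} + h\right)$)
$z{\left(K \right)} = 2 - K^{3}$ ($z{\left(K \right)} = 2 - K K^{2} = 2 - K^{3}$)
$z{\left(t{\left(w \right)} \right)} - 4329 = \left(2 - \left(\frac{43 \left(\frac{1}{3} + \frac{43}{2}\right)}{2}\right)^{3}\right) - 4329 = \left(2 - \left(\frac{43}{2} \cdot \frac{131}{6}\right)^{3}\right) - 4329 = \left(2 - \left(\frac{5633}{12}\right)^{3}\right) - 4329 = \left(2 - \frac{178738971137}{1728}\right) - 4329 = - \frac{178738967681}{1728} - 4329 = - \frac{178746448193}{1728}$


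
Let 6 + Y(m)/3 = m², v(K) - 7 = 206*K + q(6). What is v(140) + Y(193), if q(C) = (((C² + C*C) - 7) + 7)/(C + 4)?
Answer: 702916/5 ≈ 1.4058e+5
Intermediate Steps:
q(C) = 2*C²/(4 + C) (q(C) = (((C² + C²) - 7) + 7)/(4 + C) = ((2*C² - 7) + 7)/(4 + C) = ((-7 + 2*C²) + 7)/(4 + C) = (2*C²)/(4 + C) = 2*C²/(4 + C))
v(K) = 71/5 + 206*K (v(K) = 7 + (206*K + 2*6²/(4 + 6)) = 7 + (206*K + 2*36/10) = 7 + (206*K + 2*36*(⅒)) = 7 + (206*K + 36/5) = 7 + (36/5 + 206*K) = 71/5 + 206*K)
Y(m) = -18 + 3*m²
v(140) + Y(193) = (71/5 + 206*140) + (-18 + 3*193²) = (71/5 + 28840) + (-18 + 3*37249) = 144271/5 + (-18 + 111747) = 144271/5 + 111729 = 702916/5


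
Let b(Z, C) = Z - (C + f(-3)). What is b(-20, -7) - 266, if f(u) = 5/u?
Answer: -832/3 ≈ -277.33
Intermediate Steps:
b(Z, C) = 5/3 + Z - C (b(Z, C) = Z - (C + 5/(-3)) = Z - (C + 5*(-⅓)) = Z - (C - 5/3) = Z - (-5/3 + C) = Z + (5/3 - C) = 5/3 + Z - C)
b(-20, -7) - 266 = (5/3 - 20 - 1*(-7)) - 266 = (5/3 - 20 + 7) - 266 = -34/3 - 266 = -832/3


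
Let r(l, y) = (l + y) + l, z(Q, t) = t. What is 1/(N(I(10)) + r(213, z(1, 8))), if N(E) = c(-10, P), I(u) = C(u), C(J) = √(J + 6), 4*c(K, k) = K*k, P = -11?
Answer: 2/923 ≈ 0.0021668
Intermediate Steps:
c(K, k) = K*k/4 (c(K, k) = (K*k)/4 = K*k/4)
C(J) = √(6 + J)
r(l, y) = y + 2*l
I(u) = √(6 + u)
N(E) = 55/2 (N(E) = (¼)*(-10)*(-11) = 55/2)
1/(N(I(10)) + r(213, z(1, 8))) = 1/(55/2 + (8 + 2*213)) = 1/(55/2 + (8 + 426)) = 1/(55/2 + 434) = 1/(923/2) = 2/923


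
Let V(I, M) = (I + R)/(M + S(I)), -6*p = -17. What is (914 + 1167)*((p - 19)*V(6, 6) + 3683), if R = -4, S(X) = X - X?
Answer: 137755957/18 ≈ 7.6531e+6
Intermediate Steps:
S(X) = 0
p = 17/6 (p = -⅙*(-17) = 17/6 ≈ 2.8333)
V(I, M) = (-4 + I)/M (V(I, M) = (I - 4)/(M + 0) = (-4 + I)/M)
(914 + 1167)*((p - 19)*V(6, 6) + 3683) = (914 + 1167)*((17/6 - 19)*((-4 + 6)/6) + 3683) = 2081*(-97*2/36 + 3683) = 2081*(-97/6*⅓ + 3683) = 2081*(-97/18 + 3683) = 2081*(66197/18) = 137755957/18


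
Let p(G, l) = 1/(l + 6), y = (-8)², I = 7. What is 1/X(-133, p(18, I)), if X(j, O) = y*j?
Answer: -1/8512 ≈ -0.00011748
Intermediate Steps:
y = 64
p(G, l) = 1/(6 + l)
X(j, O) = 64*j
1/X(-133, p(18, I)) = 1/(64*(-133)) = 1/(-8512) = -1/8512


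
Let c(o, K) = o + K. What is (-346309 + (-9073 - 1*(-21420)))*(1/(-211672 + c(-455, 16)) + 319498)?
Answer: -5014908980498/47 ≈ -1.0670e+11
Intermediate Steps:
c(o, K) = K + o
(-346309 + (-9073 - 1*(-21420)))*(1/(-211672 + c(-455, 16)) + 319498) = (-346309 + (-9073 - 1*(-21420)))*(1/(-211672 + (16 - 455)) + 319498) = (-346309 + (-9073 + 21420))*(1/(-211672 - 439) + 319498) = (-346309 + 12347)*(1/(-212111) + 319498) = -333962*(-1/212111 + 319498) = -333962*67769040277/212111 = -5014908980498/47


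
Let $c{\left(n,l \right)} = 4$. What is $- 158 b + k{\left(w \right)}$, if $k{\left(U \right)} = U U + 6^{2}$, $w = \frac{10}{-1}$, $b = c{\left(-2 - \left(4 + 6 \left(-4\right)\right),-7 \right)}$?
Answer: $-496$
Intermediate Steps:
$b = 4$
$w = -10$ ($w = 10 \left(-1\right) = -10$)
$k{\left(U \right)} = 36 + U^{2}$ ($k{\left(U \right)} = U^{2} + 36 = 36 + U^{2}$)
$- 158 b + k{\left(w \right)} = \left(-158\right) 4 + \left(36 + \left(-10\right)^{2}\right) = -632 + \left(36 + 100\right) = -632 + 136 = -496$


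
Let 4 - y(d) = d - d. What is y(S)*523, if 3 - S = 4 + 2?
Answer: 2092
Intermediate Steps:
S = -3 (S = 3 - (4 + 2) = 3 - 1*6 = 3 - 6 = -3)
y(d) = 4 (y(d) = 4 - (d - d) = 4 - 1*0 = 4 + 0 = 4)
y(S)*523 = 4*523 = 2092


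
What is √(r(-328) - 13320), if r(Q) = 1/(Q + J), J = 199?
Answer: I*√221658249/129 ≈ 115.41*I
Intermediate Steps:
r(Q) = 1/(199 + Q) (r(Q) = 1/(Q + 199) = 1/(199 + Q))
√(r(-328) - 13320) = √(1/(199 - 328) - 13320) = √(1/(-129) - 13320) = √(-1/129 - 13320) = √(-1718281/129) = I*√221658249/129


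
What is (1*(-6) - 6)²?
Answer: 144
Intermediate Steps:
(1*(-6) - 6)² = (-6 - 6)² = (-12)² = 144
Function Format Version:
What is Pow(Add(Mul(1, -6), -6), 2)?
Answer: 144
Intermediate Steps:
Pow(Add(Mul(1, -6), -6), 2) = Pow(Add(-6, -6), 2) = Pow(-12, 2) = 144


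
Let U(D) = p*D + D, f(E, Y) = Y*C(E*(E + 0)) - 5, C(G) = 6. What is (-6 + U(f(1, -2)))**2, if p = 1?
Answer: 1600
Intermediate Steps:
f(E, Y) = -5 + 6*Y (f(E, Y) = Y*6 - 5 = 6*Y - 5 = -5 + 6*Y)
U(D) = 2*D (U(D) = 1*D + D = D + D = 2*D)
(-6 + U(f(1, -2)))**2 = (-6 + 2*(-5 + 6*(-2)))**2 = (-6 + 2*(-5 - 12))**2 = (-6 + 2*(-17))**2 = (-6 - 34)**2 = (-40)**2 = 1600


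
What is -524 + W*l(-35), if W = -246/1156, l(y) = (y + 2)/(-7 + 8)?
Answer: -298813/578 ≈ -516.98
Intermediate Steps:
l(y) = 2 + y (l(y) = (2 + y)/1 = (2 + y)*1 = 2 + y)
W = -123/578 (W = -246*1/1156 = -123/578 ≈ -0.21280)
-524 + W*l(-35) = -524 - 123*(2 - 35)/578 = -524 - 123/578*(-33) = -524 + 4059/578 = -298813/578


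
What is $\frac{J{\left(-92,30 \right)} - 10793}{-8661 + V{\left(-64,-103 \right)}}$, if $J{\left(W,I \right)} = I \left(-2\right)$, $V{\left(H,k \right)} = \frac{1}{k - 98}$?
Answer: $\frac{2181453}{1740862} \approx 1.2531$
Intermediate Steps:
$V{\left(H,k \right)} = \frac{1}{-98 + k}$
$J{\left(W,I \right)} = - 2 I$
$\frac{J{\left(-92,30 \right)} - 10793}{-8661 + V{\left(-64,-103 \right)}} = \frac{\left(-2\right) 30 - 10793}{-8661 + \frac{1}{-98 - 103}} = \frac{-60 - 10793}{-8661 + \frac{1}{-201}} = - \frac{10853}{-8661 - \frac{1}{201}} = - \frac{10853}{- \frac{1740862}{201}} = \left(-10853\right) \left(- \frac{201}{1740862}\right) = \frac{2181453}{1740862}$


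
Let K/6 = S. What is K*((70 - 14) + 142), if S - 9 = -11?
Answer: -2376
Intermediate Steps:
S = -2 (S = 9 - 11 = -2)
K = -12 (K = 6*(-2) = -12)
K*((70 - 14) + 142) = -12*((70 - 14) + 142) = -12*(56 + 142) = -12*198 = -2376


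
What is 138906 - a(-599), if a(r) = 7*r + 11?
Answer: 143088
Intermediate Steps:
a(r) = 11 + 7*r
138906 - a(-599) = 138906 - (11 + 7*(-599)) = 138906 - (11 - 4193) = 138906 - 1*(-4182) = 138906 + 4182 = 143088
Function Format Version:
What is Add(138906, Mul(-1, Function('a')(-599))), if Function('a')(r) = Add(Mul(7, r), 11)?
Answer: 143088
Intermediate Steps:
Function('a')(r) = Add(11, Mul(7, r))
Add(138906, Mul(-1, Function('a')(-599))) = Add(138906, Mul(-1, Add(11, Mul(7, -599)))) = Add(138906, Mul(-1, Add(11, -4193))) = Add(138906, Mul(-1, -4182)) = Add(138906, 4182) = 143088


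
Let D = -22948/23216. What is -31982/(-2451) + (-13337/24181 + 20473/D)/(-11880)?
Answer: 19917080975742397/1346472860226120 ≈ 14.792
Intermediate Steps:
D = -5737/5804 (D = -22948*1/23216 = -5737/5804 ≈ -0.98846)
-31982/(-2451) + (-13337/24181 + 20473/D)/(-11880) = -31982/(-2451) + (-13337/24181 + 20473/(-5737/5804))/(-11880) = -31982*(-1/2451) + (-13337*1/24181 + 20473*(-5804/5737))*(-1/11880) = 31982/2451 + (-13337/24181 - 118825292/5737)*(-1/11880) = 31982/2451 - 2873390900221/138726397*(-1/11880) = 31982/2451 + 2873390900221/1648069596360 = 19917080975742397/1346472860226120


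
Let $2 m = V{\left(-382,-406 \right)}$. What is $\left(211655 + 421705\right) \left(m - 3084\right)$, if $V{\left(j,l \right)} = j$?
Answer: $-2074254000$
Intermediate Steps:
$m = -191$ ($m = \frac{1}{2} \left(-382\right) = -191$)
$\left(211655 + 421705\right) \left(m - 3084\right) = \left(211655 + 421705\right) \left(-191 - 3084\right) = 633360 \left(-3275\right) = -2074254000$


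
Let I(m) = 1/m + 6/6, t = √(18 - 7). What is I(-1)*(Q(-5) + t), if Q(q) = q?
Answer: 0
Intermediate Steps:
t = √11 ≈ 3.3166
I(m) = 1 + 1/m (I(m) = 1/m + 6*(⅙) = 1/m + 1 = 1 + 1/m)
I(-1)*(Q(-5) + t) = ((1 - 1)/(-1))*(-5 + √11) = (-1*0)*(-5 + √11) = 0*(-5 + √11) = 0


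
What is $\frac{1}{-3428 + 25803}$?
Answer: $\frac{1}{22375} \approx 4.4693 \cdot 10^{-5}$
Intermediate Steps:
$\frac{1}{-3428 + 25803} = \frac{1}{22375}$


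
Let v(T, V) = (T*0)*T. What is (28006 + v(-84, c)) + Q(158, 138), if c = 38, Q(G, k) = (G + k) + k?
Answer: 28440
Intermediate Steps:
Q(G, k) = G + 2*k
v(T, V) = 0 (v(T, V) = 0*T = 0)
(28006 + v(-84, c)) + Q(158, 138) = (28006 + 0) + (158 + 2*138) = 28006 + (158 + 276) = 28006 + 434 = 28440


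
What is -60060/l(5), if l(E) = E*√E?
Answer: -12012*√5/5 ≈ -5371.9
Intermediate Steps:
l(E) = E^(3/2)
-60060/l(5) = -60060*√5/25 = -12012*√5/5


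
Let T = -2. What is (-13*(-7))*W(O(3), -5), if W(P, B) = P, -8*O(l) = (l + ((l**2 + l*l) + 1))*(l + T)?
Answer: -1001/4 ≈ -250.25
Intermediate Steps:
O(l) = -(-2 + l)*(1 + l + 2*l**2)/8 (O(l) = -(l + ((l**2 + l*l) + 1))*(l - 2)/8 = -(l + ((l**2 + l**2) + 1))*(-2 + l)/8 = -(l + (2*l**2 + 1))*(-2 + l)/8 = -(l + (1 + 2*l**2))*(-2 + l)/8 = -(1 + l + 2*l**2)*(-2 + l)/8 = -(-2 + l)*(1 + l + 2*l**2)/8)
(-13*(-7))*W(O(3), -5) = (-13*(-7))*(1/4 - 1/4*3**3 + (1/8)*3 + (3/8)*3**2) = 91*(1/4 - 1/4*27 + 3/8 + (3/8)*9) = 91*(1/4 - 27/4 + 3/8 + 27/8) = 91*(-11/4) = -1001/4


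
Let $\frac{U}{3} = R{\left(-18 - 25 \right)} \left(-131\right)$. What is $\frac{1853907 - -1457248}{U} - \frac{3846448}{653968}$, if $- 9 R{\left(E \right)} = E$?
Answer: $- \frac{407364705044}{230237609} \approx -1769.3$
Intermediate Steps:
$R{\left(E \right)} = - \frac{E}{9}$
$U = - \frac{5633}{3}$ ($U = 3 - \frac{-18 - 25}{9} \left(-131\right) = 3 \left(- \frac{1}{9}\right) \left(-43\right) \left(-131\right) = 3 \cdot \frac{43}{9} \left(-131\right) = 3 \left(- \frac{5633}{9}\right) = - \frac{5633}{3} \approx -1877.7$)
$\frac{1853907 - -1457248}{U} - \frac{3846448}{653968} = \frac{1853907 - -1457248}{- \frac{5633}{3}} - \frac{3846448}{653968} = \left(1853907 + 1457248\right) \left(- \frac{3}{5633}\right) - \frac{240403}{40873} = 3311155 \left(- \frac{3}{5633}\right) - \frac{240403}{40873} = - \frac{9933465}{5633} - \frac{240403}{40873} = - \frac{407364705044}{230237609}$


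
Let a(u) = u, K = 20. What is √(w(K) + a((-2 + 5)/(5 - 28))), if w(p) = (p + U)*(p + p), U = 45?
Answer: √1375331/23 ≈ 50.989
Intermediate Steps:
w(p) = 2*p*(45 + p) (w(p) = (p + 45)*(p + p) = (45 + p)*(2*p) = 2*p*(45 + p))
√(w(K) + a((-2 + 5)/(5 - 28))) = √(2*20*(45 + 20) + (-2 + 5)/(5 - 28)) = √(2*20*65 + 3/(-23)) = √(2600 + 3*(-1/23)) = √(2600 - 3/23) = √(59797/23) = √1375331/23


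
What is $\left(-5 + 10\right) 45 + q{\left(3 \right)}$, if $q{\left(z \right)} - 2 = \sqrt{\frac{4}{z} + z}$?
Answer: $227 + \frac{\sqrt{39}}{3} \approx 229.08$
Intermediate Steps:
$q{\left(z \right)} = 2 + \sqrt{z + \frac{4}{z}}$ ($q{\left(z \right)} = 2 + \sqrt{\frac{4}{z} + z} = 2 + \sqrt{z + \frac{4}{z}}$)
$\left(-5 + 10\right) 45 + q{\left(3 \right)} = \left(-5 + 10\right) 45 + \left(2 + \sqrt{3 + \frac{4}{3}}\right) = 5 \cdot 45 + \left(2 + \sqrt{3 + 4 \cdot \frac{1}{3}}\right) = 225 + \left(2 + \sqrt{3 + \frac{4}{3}}\right) = 225 + \left(2 + \sqrt{\frac{13}{3}}\right) = 225 + \left(2 + \frac{\sqrt{39}}{3}\right) = 227 + \frac{\sqrt{39}}{3}$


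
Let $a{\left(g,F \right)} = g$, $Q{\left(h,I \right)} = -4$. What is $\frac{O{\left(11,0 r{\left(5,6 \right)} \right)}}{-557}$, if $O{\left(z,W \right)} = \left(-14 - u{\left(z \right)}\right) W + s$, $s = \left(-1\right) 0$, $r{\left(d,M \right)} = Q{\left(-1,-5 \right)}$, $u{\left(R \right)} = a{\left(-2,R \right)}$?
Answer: $0$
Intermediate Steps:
$u{\left(R \right)} = -2$
$r{\left(d,M \right)} = -4$
$s = 0$
$O{\left(z,W \right)} = - 12 W$ ($O{\left(z,W \right)} = \left(-14 - -2\right) W + 0 = \left(-14 + 2\right) W + 0 = - 12 W + 0 = - 12 W$)
$\frac{O{\left(11,0 r{\left(5,6 \right)} \right)}}{-557} = \frac{\left(-12\right) 0 \left(-4\right)}{-557} = \left(-12\right) 0 \left(- \frac{1}{557}\right) = 0 \left(- \frac{1}{557}\right) = 0$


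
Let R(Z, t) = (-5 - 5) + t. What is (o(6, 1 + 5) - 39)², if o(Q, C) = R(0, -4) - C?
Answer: 3481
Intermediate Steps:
R(Z, t) = -10 + t
o(Q, C) = -14 - C (o(Q, C) = (-10 - 4) - C = -14 - C)
(o(6, 1 + 5) - 39)² = ((-14 - (1 + 5)) - 39)² = ((-14 - 1*6) - 39)² = ((-14 - 6) - 39)² = (-20 - 39)² = (-59)² = 3481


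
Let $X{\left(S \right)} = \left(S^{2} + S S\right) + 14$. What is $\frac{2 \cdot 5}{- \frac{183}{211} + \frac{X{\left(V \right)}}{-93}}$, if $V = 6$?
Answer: $- \frac{39246}{7033} \approx -5.5803$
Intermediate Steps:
$X{\left(S \right)} = 14 + 2 S^{2}$ ($X{\left(S \right)} = \left(S^{2} + S^{2}\right) + 14 = 2 S^{2} + 14 = 14 + 2 S^{2}$)
$\frac{2 \cdot 5}{- \frac{183}{211} + \frac{X{\left(V \right)}}{-93}} = \frac{2 \cdot 5}{- \frac{183}{211} + \frac{14 + 2 \cdot 6^{2}}{-93}} = \frac{10}{\left(-183\right) \frac{1}{211} + \left(14 + 2 \cdot 36\right) \left(- \frac{1}{93}\right)} = \frac{10}{- \frac{183}{211} + \left(14 + 72\right) \left(- \frac{1}{93}\right)} = \frac{10}{- \frac{183}{211} + 86 \left(- \frac{1}{93}\right)} = \frac{10}{- \frac{183}{211} - \frac{86}{93}} = \frac{10}{- \frac{35165}{19623}} = 10 \left(- \frac{19623}{35165}\right) = - \frac{39246}{7033}$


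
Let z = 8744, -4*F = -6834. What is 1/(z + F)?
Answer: 2/20905 ≈ 9.5671e-5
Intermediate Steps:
F = 3417/2 (F = -¼*(-6834) = 3417/2 ≈ 1708.5)
1/(z + F) = 1/(8744 + 3417/2) = 1/(20905/2) = 2/20905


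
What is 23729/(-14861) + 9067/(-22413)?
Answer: -666582764/333079593 ≈ -2.0013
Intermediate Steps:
23729/(-14861) + 9067/(-22413) = 23729*(-1/14861) + 9067*(-1/22413) = -23729/14861 - 9067/22413 = -666582764/333079593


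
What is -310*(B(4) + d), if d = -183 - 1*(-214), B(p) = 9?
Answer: -12400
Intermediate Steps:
d = 31 (d = -183 + 214 = 31)
-310*(B(4) + d) = -310*(9 + 31) = -310*40 = -12400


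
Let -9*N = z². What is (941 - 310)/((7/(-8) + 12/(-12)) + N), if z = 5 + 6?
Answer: -45432/1103 ≈ -41.189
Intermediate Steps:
z = 11
N = -121/9 (N = -⅑*11² = -⅑*121 = -121/9 ≈ -13.444)
(941 - 310)/((7/(-8) + 12/(-12)) + N) = (941 - 310)/((7/(-8) + 12/(-12)) - 121/9) = 631/((7*(-⅛) + 12*(-1/12)) - 121/9) = 631/((-7/8 - 1) - 121/9) = 631/(-15/8 - 121/9) = 631/(-1103/72) = 631*(-72/1103) = -45432/1103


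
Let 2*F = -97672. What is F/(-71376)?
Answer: 12209/17844 ≈ 0.68421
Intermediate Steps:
F = -48836 (F = (½)*(-97672) = -48836)
F/(-71376) = -48836/(-71376) = -48836*(-1/71376) = 12209/17844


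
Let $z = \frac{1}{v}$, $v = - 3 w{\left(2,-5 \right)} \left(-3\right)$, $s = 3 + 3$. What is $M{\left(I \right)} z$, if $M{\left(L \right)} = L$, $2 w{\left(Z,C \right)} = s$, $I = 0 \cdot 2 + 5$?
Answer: $\frac{5}{27} \approx 0.18519$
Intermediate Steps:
$s = 6$
$I = 5$ ($I = 0 + 5 = 5$)
$w{\left(Z,C \right)} = 3$ ($w{\left(Z,C \right)} = \frac{1}{2} \cdot 6 = 3$)
$v = 27$ ($v = \left(-3\right) 3 \left(-3\right) = \left(-9\right) \left(-3\right) = 27$)
$z = \frac{1}{27} \approx 0.037037$
$M{\left(I \right)} z = 5 \cdot \frac{1}{27} = \frac{5}{27}$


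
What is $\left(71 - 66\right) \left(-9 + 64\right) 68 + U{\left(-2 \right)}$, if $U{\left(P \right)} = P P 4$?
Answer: $18716$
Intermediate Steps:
$U{\left(P \right)} = 4 P^{2}$ ($U{\left(P \right)} = P^{2} \cdot 4 = 4 P^{2}$)
$\left(71 - 66\right) \left(-9 + 64\right) 68 + U{\left(-2 \right)} = \left(71 - 66\right) \left(-9 + 64\right) 68 + 4 \left(-2\right)^{2} = 5 \cdot 55 \cdot 68 + 4 \cdot 4 = 275 \cdot 68 + 16 = 18700 + 16 = 18716$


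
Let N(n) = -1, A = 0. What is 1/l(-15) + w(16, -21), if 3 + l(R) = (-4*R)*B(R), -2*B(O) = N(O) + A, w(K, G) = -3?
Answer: -80/27 ≈ -2.9630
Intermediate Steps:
B(O) = ½ (B(O) = -(-1 + 0)/2 = -½*(-1) = ½)
l(R) = -3 - 2*R (l(R) = -3 - 4*R*(½) = -3 - 2*R)
1/l(-15) + w(16, -21) = 1/(-3 - 2*(-15)) - 3 = 1/(-3 + 30) - 3 = 1/27 - 3 = -80/27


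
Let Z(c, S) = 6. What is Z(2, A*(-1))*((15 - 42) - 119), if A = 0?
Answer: -876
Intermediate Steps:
Z(2, A*(-1))*((15 - 42) - 119) = 6*((15 - 42) - 119) = 6*(-27 - 119) = 6*(-146) = -876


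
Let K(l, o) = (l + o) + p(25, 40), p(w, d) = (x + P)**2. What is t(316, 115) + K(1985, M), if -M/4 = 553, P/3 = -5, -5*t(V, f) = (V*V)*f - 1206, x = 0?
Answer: -11482244/5 ≈ -2.2964e+6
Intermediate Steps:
t(V, f) = 1206/5 - f*V**2/5 (t(V, f) = -((V*V)*f - 1206)/5 = -(V**2*f - 1206)/5 = -(f*V**2 - 1206)/5 = -(-1206 + f*V**2)/5 = 1206/5 - f*V**2/5)
P = -15 (P = 3*(-5) = -15)
p(w, d) = 225 (p(w, d) = (0 - 15)**2 = (-15)**2 = 225)
M = -2212 (M = -4*553 = -2212)
K(l, o) = 225 + l + o (K(l, o) = (l + o) + 225 = 225 + l + o)
t(316, 115) + K(1985, M) = (1206/5 - 1/5*115*316**2) + (225 + 1985 - 2212) = (1206/5 - 1/5*115*99856) - 2 = (1206/5 - 2296688) - 2 = -11482234/5 - 2 = -11482244/5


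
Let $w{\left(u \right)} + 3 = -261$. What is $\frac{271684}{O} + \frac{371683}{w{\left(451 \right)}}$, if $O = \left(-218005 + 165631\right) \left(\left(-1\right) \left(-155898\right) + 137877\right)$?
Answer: $- \frac{136161394844003}{96713080200} \approx -1407.9$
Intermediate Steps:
$w{\left(u \right)} = -264$ ($w{\left(u \right)} = -3 - 261 = -264$)
$O = -15386171850$ ($O = - 52374 \left(155898 + 137877\right) = \left(-52374\right) 293775 = -15386171850$)
$\frac{271684}{O} + \frac{371683}{w{\left(451 \right)}} = \frac{271684}{-15386171850} + \frac{371683}{-264} = 271684 \left(- \frac{1}{15386171850}\right) + 371683 \left(- \frac{1}{264}\right) = - \frac{19406}{1099012275} - \frac{371683}{264} = - \frac{136161394844003}{96713080200}$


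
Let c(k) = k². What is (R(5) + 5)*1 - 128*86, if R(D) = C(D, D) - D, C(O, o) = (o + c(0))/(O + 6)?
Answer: -121083/11 ≈ -11008.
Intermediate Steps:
C(O, o) = o/(6 + O) (C(O, o) = (o + 0²)/(O + 6) = (o + 0)/(6 + O) = o/(6 + O))
R(D) = -D + D/(6 + D) (R(D) = D/(6 + D) - D = -D + D/(6 + D))
(R(5) + 5)*1 - 128*86 = (5*(-5 - 1*5)/(6 + 5) + 5)*1 - 128*86 = (5*(-5 - 5)/11 + 5)*1 - 11008 = (5*(1/11)*(-10) + 5)*1 - 11008 = (-50/11 + 5)*1 - 11008 = (5/11)*1 - 11008 = 5/11 - 11008 = -121083/11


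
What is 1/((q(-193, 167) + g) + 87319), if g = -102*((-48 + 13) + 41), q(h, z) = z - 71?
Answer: 1/86803 ≈ 1.1520e-5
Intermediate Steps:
q(h, z) = -71 + z
g = -612 (g = -102*(-35 + 41) = -102*6 = -612)
1/((q(-193, 167) + g) + 87319) = 1/(((-71 + 167) - 612) + 87319) = 1/((96 - 612) + 87319) = 1/(-516 + 87319) = 1/86803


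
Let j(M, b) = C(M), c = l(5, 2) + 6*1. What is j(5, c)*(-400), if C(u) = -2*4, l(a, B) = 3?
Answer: 3200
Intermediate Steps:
C(u) = -8
c = 9 (c = 3 + 6*1 = 3 + 6 = 9)
j(M, b) = -8
j(5, c)*(-400) = -8*(-400) = 3200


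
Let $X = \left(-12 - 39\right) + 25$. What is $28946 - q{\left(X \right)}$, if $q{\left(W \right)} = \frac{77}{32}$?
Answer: $\frac{926195}{32} \approx 28944.0$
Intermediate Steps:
$X = -26$ ($X = -51 + 25 = -26$)
$q{\left(W \right)} = \frac{77}{32}$ ($q{\left(W \right)} = 77 \cdot \frac{1}{32} = \frac{77}{32}$)
$28946 - q{\left(X \right)} = 28946 - \frac{77}{32} = \frac{926195}{32}$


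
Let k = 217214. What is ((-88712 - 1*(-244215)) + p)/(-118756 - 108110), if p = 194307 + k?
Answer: -94504/37811 ≈ -2.4994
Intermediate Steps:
p = 411521 (p = 194307 + 217214 = 411521)
((-88712 - 1*(-244215)) + p)/(-118756 - 108110) = ((-88712 - 1*(-244215)) + 411521)/(-118756 - 108110) = ((-88712 + 244215) + 411521)/(-226866) = (155503 + 411521)*(-1/226866) = 567024*(-1/226866) = -94504/37811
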